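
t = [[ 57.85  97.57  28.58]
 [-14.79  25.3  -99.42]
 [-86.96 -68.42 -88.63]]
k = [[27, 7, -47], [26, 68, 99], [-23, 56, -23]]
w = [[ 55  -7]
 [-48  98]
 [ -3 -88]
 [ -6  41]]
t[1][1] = 25.3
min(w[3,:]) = -6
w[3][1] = 41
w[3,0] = -6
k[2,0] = -23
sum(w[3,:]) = 35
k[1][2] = 99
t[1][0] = -14.79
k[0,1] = 7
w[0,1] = -7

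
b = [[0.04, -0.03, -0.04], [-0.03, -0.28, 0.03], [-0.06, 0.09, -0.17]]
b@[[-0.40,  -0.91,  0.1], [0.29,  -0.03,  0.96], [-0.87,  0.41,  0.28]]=[[0.01, -0.05, -0.04], [-0.1, 0.05, -0.26], [0.2, -0.02, 0.03]]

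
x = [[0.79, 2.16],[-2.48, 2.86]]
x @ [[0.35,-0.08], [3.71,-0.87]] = [[8.29,-1.94], [9.74,-2.29]]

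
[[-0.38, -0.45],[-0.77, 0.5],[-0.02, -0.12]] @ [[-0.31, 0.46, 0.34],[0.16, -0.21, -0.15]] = [[0.05,-0.08,-0.06], [0.32,-0.46,-0.34], [-0.01,0.02,0.01]]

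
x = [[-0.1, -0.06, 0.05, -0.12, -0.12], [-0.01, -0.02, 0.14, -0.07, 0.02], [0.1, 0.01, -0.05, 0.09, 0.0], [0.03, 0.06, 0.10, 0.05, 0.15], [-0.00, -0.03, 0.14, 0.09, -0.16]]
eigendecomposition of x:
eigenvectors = [[-0.30+0.19j, (-0.3-0.19j), -0.57+0.05j, (-0.57-0.05j), (-0.14+0j)], [0.21+0.22j, (0.21-0.22j), -0.34+0.21j, (-0.34-0.21j), (-0.91+0j)], [-0.03-0.19j, -0.03+0.19j, (-0+0.07j), (-0-0.07j), -0.02+0.00j], [0.43+0.06j, 0.43-0.06j, (0.65+0j), 0.65-0.00j, (0.25+0j)], [(-0.74+0j), -0.74-0.00j, (0.3-0.02j), (0.3+0.02j), 0.31+0.00j]]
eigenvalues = [(-0.2+0.04j), (-0.2-0.04j), (0.06+0.03j), (0.06-0.03j), (-0.01+0j)]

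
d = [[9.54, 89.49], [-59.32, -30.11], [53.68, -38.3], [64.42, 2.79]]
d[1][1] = -30.11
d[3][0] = 64.42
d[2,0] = 53.68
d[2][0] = 53.68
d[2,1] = -38.3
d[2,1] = -38.3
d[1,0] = -59.32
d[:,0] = [9.54, -59.32, 53.68, 64.42]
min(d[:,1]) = -38.3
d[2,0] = 53.68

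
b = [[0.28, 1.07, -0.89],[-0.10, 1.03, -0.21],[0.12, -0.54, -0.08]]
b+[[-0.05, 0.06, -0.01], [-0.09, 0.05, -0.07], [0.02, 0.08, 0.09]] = [[0.23, 1.13, -0.9], [-0.19, 1.08, -0.28], [0.14, -0.46, 0.01]]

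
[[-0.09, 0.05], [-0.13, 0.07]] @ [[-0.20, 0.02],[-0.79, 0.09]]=[[-0.02, 0.0], [-0.03, 0.00]]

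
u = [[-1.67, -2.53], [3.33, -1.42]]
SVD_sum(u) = [[-1.43, 0.13],[3.43, -0.31]] + [[-0.24, -2.66], [-0.10, -1.11]]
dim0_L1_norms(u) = [5.0, 3.95]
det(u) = 10.80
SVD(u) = [[-0.38, 0.92],[0.92, 0.38]] @ diag([3.7314659861584847, 2.8933132554464756]) @ [[1.0, -0.09], [-0.09, -1.00]]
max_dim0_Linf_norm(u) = 3.33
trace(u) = -3.09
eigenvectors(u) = [[(0.03-0.66j),0.03+0.66j],[(-0.75+0j),(-0.75-0j)]]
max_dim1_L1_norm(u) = 4.75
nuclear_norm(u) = 6.62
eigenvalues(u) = [(-1.54+2.9j), (-1.54-2.9j)]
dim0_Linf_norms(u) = [3.33, 2.53]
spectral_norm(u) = 3.73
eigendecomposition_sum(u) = [[(-0.84+1.42j),(-1.26-0.67j)],[1.66+0.89j,-0.71+1.48j]] + [[-0.84-1.42j, (-1.26+0.67j)], [1.66-0.89j, -0.71-1.48j]]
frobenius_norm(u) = 4.72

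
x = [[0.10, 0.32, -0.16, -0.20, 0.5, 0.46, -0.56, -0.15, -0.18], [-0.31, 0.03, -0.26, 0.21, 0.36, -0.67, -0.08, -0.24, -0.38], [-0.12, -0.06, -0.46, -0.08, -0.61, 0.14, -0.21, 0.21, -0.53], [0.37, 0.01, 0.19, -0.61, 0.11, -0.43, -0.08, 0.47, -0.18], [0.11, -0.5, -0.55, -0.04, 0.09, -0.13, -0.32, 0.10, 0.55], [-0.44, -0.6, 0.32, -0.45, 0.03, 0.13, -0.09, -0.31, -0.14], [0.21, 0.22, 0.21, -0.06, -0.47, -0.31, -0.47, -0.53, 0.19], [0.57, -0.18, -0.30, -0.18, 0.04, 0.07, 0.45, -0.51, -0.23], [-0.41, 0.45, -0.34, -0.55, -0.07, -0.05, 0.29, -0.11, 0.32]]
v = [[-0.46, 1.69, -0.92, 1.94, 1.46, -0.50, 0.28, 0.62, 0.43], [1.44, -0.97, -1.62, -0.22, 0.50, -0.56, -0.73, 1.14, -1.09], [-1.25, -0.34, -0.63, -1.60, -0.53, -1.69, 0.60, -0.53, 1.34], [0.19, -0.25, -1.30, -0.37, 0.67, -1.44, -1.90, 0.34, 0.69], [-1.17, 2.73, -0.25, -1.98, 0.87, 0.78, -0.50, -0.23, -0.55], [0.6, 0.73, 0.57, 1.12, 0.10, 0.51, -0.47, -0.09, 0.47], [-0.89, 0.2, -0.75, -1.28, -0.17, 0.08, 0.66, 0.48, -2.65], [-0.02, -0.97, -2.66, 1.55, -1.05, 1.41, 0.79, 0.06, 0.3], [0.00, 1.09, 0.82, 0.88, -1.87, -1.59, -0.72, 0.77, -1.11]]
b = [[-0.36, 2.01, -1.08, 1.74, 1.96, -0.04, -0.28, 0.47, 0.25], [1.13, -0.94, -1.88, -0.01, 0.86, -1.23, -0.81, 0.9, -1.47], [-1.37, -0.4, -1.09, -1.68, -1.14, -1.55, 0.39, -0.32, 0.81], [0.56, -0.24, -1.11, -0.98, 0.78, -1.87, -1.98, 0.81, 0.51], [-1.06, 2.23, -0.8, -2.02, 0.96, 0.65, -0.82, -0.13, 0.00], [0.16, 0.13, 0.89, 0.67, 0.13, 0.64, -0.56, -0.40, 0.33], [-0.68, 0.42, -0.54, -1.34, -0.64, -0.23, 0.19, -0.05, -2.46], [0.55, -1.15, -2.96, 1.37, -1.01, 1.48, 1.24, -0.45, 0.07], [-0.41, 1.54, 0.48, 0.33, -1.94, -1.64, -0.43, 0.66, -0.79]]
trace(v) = -1.44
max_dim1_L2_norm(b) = 4.15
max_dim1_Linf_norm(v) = 2.73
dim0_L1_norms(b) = [6.28, 9.06, 10.83, 10.14, 9.42, 9.33, 6.7, 4.19, 6.69]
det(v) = -454.30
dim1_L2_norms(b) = [3.55, 3.4, 3.26, 3.39, 3.58, 1.51, 3.05, 4.15, 3.25]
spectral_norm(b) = 5.05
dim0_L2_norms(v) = [2.53, 3.76, 3.78, 4.06, 2.92, 3.3, 2.57, 1.72, 3.54]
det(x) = 1.00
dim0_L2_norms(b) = [2.38, 3.74, 4.22, 3.89, 3.55, 3.63, 2.75, 1.61, 3.15]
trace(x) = -1.38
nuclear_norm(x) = 9.00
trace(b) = -2.82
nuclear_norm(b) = 25.64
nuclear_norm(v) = 25.54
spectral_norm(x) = 1.01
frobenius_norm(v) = 9.63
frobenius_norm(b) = 9.93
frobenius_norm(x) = 3.00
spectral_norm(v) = 4.78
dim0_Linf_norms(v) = [1.44, 2.73, 2.66, 1.98, 1.87, 1.69, 1.9, 1.14, 2.65]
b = v + x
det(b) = -134.88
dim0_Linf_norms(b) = [1.37, 2.23, 2.96, 2.02, 1.96, 1.87, 1.98, 0.9, 2.46]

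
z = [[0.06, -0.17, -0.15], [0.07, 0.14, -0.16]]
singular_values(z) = [0.24, 0.22]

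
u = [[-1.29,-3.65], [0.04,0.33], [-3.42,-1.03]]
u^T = [[-1.29, 0.04, -3.42], [-3.65, 0.33, -1.03]]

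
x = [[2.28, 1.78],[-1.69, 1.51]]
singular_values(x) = [2.96, 2.18]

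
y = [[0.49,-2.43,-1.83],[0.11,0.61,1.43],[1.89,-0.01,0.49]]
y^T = [[0.49, 0.11, 1.89], [-2.43, 0.61, -0.01], [-1.83, 1.43, 0.49]]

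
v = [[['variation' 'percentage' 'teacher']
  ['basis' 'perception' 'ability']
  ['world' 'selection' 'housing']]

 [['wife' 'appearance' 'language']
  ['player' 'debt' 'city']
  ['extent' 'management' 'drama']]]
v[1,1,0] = 'player'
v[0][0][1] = 'percentage'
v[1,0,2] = 'language'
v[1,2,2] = 'drama'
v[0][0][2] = 'teacher'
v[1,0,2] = 'language'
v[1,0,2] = 'language'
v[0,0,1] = 'percentage'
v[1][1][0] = 'player'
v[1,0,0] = 'wife'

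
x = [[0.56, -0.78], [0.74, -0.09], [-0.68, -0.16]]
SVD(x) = [[-0.68, 0.70], [-0.58, -0.33], [0.45, 0.63]] @ diag([1.2264637502207076, 0.6793281014315229]) @ [[-0.91, 0.42], [-0.42, -0.91]]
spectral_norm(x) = 1.23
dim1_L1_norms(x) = [1.34, 0.83, 0.84]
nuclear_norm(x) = 1.91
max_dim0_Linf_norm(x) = 0.78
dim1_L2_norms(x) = [0.96, 0.75, 0.7]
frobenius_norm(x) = 1.40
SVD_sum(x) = [[0.76,-0.35],  [0.65,-0.3],  [-0.50,0.23]] + [[-0.20, -0.43], [0.09, 0.21], [-0.18, -0.39]]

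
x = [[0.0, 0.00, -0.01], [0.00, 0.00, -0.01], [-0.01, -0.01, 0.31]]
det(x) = 0.00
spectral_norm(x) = 0.31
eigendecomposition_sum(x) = [[0.00, 0.00, -0.01], [0.0, 0.0, -0.01], [-0.01, -0.01, 0.31]] + [[-0.0, 0.0, 0.0], [0.0, -0.0, -0.0], [0.00, -0.0, -0.0]] + [[-0.00,-0.0,-0.00],[-0.00,-0.00,-0.00],[-0.00,-0.00,-0.00]]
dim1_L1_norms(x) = [0.01, 0.01, 0.33]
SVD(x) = [[-0.03, -0.71, 0.71],[-0.03, -0.71, -0.71],[1.00, -0.05, 0.0]] @ diag([0.3106438241627338, 0.0006438241627338049, 1.4034840511263692e-19]) @ [[-0.03, -0.03, 1.0], [0.71, 0.71, 0.05], [-0.71, 0.71, 0.00]]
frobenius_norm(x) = 0.31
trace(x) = 0.31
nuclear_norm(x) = 0.31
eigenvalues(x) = [0.31, -0.0, -0.0]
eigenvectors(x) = [[-0.03, -0.71, 0.71], [-0.03, 0.71, 0.71], [1.00, 0.00, 0.05]]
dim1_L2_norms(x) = [0.01, 0.01, 0.31]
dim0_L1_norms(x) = [0.01, 0.01, 0.33]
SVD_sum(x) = [[0.0, 0.00, -0.01], [0.00, 0.00, -0.01], [-0.01, -0.01, 0.31]] + [[-0.00, -0.00, -0.00], [-0.0, -0.00, -0.00], [-0.0, -0.0, -0.00]] + [[-0.00, 0.00, 0.0], [0.00, -0.00, -0.00], [0.00, 0.00, 0.0]]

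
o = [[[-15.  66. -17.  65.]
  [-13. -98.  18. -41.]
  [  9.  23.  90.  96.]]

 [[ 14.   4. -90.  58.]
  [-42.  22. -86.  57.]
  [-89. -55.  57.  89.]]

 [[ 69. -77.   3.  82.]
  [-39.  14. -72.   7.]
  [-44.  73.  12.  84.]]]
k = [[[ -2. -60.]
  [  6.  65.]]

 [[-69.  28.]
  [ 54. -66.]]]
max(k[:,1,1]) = 65.0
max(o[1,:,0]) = 14.0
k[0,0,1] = -60.0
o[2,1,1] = 14.0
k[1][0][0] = -69.0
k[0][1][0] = 6.0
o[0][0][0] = -15.0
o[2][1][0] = -39.0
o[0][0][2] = -17.0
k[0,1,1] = 65.0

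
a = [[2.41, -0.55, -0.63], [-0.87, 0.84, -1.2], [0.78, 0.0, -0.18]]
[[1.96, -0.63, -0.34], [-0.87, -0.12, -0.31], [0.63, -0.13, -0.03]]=a@[[0.82, -0.07, 0.08], [-0.07, 0.37, 0.41], [0.08, 0.41, 0.49]]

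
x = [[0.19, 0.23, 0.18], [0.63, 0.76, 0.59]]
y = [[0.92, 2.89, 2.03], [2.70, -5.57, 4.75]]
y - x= [[0.73, 2.66, 1.85], [2.07, -6.33, 4.16]]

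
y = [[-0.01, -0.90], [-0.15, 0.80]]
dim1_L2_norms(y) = [0.9, 0.81]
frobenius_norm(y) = 1.21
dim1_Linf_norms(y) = [0.9, 0.8]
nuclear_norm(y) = 1.33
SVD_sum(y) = [[0.07,-0.89], [-0.06,0.81]] + [[-0.08, -0.01], [-0.09, -0.01]]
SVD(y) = [[-0.74, 0.67],  [0.67, 0.74]] @ diag([1.2077169378048596, 0.11840522851316149]) @ [[-0.08,1.0], [-1.0,-0.08]]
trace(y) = 0.79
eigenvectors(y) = [[-0.99, 0.69], [-0.16, -0.73]]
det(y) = -0.14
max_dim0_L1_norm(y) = 1.7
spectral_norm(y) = 1.21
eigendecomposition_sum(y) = [[-0.13,-0.12], [-0.02,-0.02]] + [[0.12, -0.78], [-0.13, 0.82]]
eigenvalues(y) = [-0.15, 0.94]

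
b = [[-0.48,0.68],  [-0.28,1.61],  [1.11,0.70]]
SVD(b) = [[-0.36,0.39], [-0.86,0.23], [-0.37,-0.89]] @ diag([1.8826842592330941, 1.2413299239267277]) @ [[0.0, -1.0], [-1.00, -0.0]]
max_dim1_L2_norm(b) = 1.63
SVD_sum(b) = [[-0.00, 0.68], [-0.0, 1.61], [-0.00, 0.70]] + [[-0.48, -0.00], [-0.28, -0.00], [1.11, 0.0]]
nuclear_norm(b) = 3.12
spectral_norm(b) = 1.88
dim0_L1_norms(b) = [1.87, 2.99]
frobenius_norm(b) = 2.26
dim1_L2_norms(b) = [0.83, 1.63, 1.31]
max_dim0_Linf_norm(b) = 1.61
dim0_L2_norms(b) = [1.24, 1.88]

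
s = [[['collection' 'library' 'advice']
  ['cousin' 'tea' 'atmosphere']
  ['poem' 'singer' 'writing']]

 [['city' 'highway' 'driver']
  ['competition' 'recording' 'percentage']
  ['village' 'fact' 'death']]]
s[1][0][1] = 'highway'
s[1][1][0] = 'competition'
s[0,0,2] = 'advice'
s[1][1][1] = 'recording'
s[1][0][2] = 'driver'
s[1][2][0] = 'village'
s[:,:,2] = [['advice', 'atmosphere', 'writing'], ['driver', 'percentage', 'death']]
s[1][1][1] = 'recording'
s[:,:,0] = [['collection', 'cousin', 'poem'], ['city', 'competition', 'village']]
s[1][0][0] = 'city'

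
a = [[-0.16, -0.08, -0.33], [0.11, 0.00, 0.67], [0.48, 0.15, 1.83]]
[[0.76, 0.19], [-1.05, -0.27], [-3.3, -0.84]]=a @ [[-0.81,-0.13], [-1.99,-0.57], [-1.43,-0.38]]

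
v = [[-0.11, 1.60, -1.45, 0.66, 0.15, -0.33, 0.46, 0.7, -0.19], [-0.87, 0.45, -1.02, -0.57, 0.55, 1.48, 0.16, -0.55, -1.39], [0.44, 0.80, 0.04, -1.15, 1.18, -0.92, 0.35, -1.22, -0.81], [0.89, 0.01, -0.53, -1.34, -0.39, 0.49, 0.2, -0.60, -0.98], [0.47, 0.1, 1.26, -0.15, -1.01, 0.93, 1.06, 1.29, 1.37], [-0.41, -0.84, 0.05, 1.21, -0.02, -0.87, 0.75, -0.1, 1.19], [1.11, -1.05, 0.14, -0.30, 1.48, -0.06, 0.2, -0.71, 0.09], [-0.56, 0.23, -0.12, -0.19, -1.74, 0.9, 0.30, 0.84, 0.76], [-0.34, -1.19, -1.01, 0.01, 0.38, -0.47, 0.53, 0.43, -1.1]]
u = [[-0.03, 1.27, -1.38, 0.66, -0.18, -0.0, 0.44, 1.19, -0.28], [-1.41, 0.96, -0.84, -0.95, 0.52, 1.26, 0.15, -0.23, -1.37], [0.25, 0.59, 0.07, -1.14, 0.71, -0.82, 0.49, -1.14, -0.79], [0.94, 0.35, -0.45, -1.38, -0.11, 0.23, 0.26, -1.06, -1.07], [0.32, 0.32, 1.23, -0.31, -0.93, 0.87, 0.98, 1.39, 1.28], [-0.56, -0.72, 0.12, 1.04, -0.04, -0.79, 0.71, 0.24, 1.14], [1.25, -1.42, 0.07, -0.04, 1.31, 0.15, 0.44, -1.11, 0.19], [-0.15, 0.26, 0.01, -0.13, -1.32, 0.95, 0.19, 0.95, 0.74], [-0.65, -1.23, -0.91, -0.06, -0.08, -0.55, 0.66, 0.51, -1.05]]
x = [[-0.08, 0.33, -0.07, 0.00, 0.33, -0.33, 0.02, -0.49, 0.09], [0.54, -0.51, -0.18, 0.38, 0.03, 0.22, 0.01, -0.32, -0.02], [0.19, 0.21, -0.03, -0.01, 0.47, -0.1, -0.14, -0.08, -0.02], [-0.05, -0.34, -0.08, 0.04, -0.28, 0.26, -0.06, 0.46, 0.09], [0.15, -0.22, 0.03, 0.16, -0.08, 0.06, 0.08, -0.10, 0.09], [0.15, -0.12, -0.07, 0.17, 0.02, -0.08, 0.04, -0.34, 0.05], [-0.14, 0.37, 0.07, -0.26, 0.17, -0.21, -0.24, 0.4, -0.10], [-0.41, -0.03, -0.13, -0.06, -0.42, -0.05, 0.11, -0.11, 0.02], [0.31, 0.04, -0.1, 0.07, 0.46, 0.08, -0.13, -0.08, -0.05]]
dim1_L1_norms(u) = [5.43, 7.69, 6.0, 5.85, 7.63, 5.36, 5.98, 4.7, 5.7]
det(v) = 107.24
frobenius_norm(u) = 7.27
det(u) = 40.62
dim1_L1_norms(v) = [5.65, 7.04, 6.91, 5.43, 7.64, 5.44, 5.14, 5.64, 5.46]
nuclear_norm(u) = 18.58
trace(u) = -1.76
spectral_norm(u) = 4.34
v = u + x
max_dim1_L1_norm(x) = 2.21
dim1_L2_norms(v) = [2.45, 2.66, 2.58, 2.15, 2.9, 2.26, 2.28, 2.37, 2.14]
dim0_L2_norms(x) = [0.82, 0.85, 0.29, 0.53, 0.91, 0.55, 0.34, 0.93, 0.2]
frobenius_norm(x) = 1.98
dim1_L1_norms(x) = [1.74, 2.21, 1.25, 1.66, 0.97, 1.04, 1.96, 1.34, 1.32]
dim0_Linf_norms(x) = [0.54, 0.51, 0.18, 0.38, 0.47, 0.33, 0.24, 0.49, 0.1]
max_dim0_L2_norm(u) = 2.89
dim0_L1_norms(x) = [2.02, 2.17, 0.76, 1.15, 2.26, 1.39, 0.83, 2.38, 0.53]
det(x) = -0.00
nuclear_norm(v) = 18.86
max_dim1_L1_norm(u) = 7.69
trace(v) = -2.90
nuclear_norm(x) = 3.95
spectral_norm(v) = 4.49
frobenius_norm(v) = 7.30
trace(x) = -1.14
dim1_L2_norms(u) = [2.38, 2.89, 2.25, 2.35, 2.82, 2.1, 2.6, 2.06, 2.21]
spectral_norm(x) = 1.26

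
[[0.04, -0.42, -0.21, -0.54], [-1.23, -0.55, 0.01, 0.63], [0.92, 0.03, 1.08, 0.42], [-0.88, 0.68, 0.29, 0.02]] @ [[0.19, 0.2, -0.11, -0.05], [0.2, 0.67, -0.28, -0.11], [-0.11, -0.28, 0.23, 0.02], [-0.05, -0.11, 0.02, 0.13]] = [[-0.03, -0.16, 0.05, -0.03], [-0.38, -0.69, 0.30, 0.2], [0.04, -0.14, 0.15, 0.03], [-0.06, 0.2, -0.03, -0.02]]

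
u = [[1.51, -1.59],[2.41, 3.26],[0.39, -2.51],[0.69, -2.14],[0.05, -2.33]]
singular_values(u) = [5.46, 2.89]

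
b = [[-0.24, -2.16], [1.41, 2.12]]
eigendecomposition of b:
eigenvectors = [[(0.78+0j), (0.78-0j)], [-0.42-0.46j, -0.42+0.46j]]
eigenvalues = [(0.94+1.29j), (0.94-1.29j)]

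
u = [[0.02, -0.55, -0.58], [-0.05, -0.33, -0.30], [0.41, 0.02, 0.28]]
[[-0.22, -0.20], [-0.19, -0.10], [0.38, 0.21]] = u@[[0.89, 0.13], [0.4, -0.23], [0.03, 0.56]]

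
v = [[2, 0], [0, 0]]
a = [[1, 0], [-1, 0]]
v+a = [[3, 0], [-1, 0]]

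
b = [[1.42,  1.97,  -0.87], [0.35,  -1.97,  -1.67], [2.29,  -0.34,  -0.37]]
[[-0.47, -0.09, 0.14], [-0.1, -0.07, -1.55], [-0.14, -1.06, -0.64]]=b @ [[-0.05,-0.48,-0.15], [-0.12,0.18,0.38], [0.19,-0.27,0.45]]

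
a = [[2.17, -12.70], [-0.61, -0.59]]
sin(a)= [[-0.7, -0.10], [-0.0, -0.72]]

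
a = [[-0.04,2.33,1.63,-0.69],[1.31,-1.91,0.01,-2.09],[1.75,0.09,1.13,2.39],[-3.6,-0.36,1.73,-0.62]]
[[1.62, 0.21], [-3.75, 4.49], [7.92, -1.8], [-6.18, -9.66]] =a@ [[1.54,2.1], [0.93,0.79], [0.51,-1.61], [1.91,-1.56]]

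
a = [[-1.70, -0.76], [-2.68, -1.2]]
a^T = [[-1.7, -2.68], [-0.76, -1.2]]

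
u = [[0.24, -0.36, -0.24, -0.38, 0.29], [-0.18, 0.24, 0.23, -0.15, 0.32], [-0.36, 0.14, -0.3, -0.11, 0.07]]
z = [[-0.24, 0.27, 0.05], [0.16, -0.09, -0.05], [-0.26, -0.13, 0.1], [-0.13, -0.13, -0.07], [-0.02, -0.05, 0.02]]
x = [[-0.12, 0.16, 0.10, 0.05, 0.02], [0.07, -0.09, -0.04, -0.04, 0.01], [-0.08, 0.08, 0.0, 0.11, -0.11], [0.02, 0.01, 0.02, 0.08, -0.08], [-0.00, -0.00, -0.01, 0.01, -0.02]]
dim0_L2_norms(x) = [0.16, 0.2, 0.11, 0.15, 0.14]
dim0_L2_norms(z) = [0.41, 0.34, 0.14]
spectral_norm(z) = 0.44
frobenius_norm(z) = 0.55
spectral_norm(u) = 0.69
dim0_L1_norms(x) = [0.29, 0.34, 0.17, 0.29, 0.24]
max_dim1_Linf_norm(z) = 0.27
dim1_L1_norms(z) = [0.56, 0.3, 0.49, 0.33, 0.09]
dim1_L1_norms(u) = [1.51, 1.12, 0.98]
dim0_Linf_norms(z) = [0.26, 0.27, 0.1]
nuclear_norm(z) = 0.86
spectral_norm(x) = 0.30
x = z @ u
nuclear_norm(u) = 1.70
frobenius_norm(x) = 0.35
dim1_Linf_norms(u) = [0.38, 0.32, 0.36]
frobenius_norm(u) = 1.00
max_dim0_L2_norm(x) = 0.2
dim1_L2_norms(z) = [0.36, 0.19, 0.31, 0.2, 0.06]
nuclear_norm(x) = 0.53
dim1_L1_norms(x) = [0.45, 0.25, 0.38, 0.21, 0.04]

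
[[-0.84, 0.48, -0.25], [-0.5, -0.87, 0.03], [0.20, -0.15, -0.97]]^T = [[-0.84, -0.50, 0.20], [0.48, -0.87, -0.15], [-0.25, 0.03, -0.97]]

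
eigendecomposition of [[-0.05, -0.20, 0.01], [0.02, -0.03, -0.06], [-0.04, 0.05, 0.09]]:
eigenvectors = [[(-0.78+0j),  -0.78-0.00j,  0.95+0.00j], [(0.27+0.19j),  0.27-0.19j,  -0.04+0.00j], [-0.33-0.42j,  (-0.33+0.42j),  0.31+0.00j]]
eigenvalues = [(0.02+0.05j), (0.02-0.05j), (-0.04+0j)]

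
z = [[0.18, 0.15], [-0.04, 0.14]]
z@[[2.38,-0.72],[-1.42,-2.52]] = [[0.22, -0.51], [-0.29, -0.32]]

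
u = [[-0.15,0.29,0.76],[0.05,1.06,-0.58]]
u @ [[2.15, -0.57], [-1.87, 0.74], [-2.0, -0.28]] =[[-2.38,0.09], [-0.71,0.92]]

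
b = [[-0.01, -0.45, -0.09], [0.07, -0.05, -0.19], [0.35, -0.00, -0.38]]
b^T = [[-0.01, 0.07, 0.35], [-0.45, -0.05, -0.0], [-0.09, -0.19, -0.38]]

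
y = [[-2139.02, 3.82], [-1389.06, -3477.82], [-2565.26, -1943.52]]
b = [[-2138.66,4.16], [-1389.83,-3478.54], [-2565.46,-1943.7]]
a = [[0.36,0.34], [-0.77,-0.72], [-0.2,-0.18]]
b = y + a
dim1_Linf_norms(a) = [0.36, 0.77, 0.2]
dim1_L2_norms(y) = [2139.02, 3744.96, 3218.36]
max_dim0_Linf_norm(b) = 3478.54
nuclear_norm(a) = 1.20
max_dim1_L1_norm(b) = 4868.37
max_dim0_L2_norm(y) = 3984.03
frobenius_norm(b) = 5381.94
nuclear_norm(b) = 7077.15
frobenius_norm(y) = 5381.26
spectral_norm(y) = 4938.20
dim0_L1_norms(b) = [6093.95, 5426.4]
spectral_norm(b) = 4938.98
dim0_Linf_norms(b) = [2565.46, 3478.54]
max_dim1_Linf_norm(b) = 3478.54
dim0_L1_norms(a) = [1.33, 1.24]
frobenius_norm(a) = 1.20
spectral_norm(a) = 1.20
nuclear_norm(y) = 7076.45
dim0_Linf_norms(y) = [2565.26, 3477.82]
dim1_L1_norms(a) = [0.7, 1.49, 0.38]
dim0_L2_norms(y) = [3617.38, 3984.03]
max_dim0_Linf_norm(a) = 0.77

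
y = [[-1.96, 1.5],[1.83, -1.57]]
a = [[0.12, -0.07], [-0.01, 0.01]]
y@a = [[-0.25, 0.15], [0.24, -0.14]]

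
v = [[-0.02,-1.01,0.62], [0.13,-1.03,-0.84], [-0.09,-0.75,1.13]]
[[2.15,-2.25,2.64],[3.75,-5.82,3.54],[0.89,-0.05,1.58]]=v@[[0.16, -2.2, -0.83],  [-2.77, 3.6, -3.00],  [-1.04, 2.17, -0.66]]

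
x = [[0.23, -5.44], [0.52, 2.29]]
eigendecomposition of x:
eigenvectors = [[-0.96+0.00j, (-0.96-0j)], [0.18+0.23j, 0.18-0.23j]]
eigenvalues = [(1.26+1.33j), (1.26-1.33j)]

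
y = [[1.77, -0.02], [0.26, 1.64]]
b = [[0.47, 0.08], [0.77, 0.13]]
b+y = [[2.24, 0.06],[1.03, 1.77]]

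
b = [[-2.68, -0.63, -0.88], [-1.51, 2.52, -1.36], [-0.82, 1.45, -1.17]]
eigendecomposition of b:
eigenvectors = [[0.94, 0.19, -0.41],[0.3, -0.88, 0.2],[0.18, -0.43, 0.89]]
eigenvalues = [-3.05, 2.19, -0.47]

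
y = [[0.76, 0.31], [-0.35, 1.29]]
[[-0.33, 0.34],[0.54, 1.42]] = y @ [[-0.54, 0.0], [0.27, 1.1]]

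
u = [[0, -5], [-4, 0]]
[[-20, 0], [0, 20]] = u@[[0, -5], [4, 0]]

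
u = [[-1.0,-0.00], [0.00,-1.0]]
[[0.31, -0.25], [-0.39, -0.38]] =u @ [[-0.31, 0.25], [0.39, 0.38]]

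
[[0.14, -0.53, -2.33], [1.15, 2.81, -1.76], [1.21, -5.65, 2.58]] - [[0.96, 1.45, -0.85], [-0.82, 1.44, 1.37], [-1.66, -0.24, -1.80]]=[[-0.82,  -1.98,  -1.48], [1.97,  1.37,  -3.13], [2.87,  -5.41,  4.38]]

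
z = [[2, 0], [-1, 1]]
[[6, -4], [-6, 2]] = z @ [[3, -2], [-3, 0]]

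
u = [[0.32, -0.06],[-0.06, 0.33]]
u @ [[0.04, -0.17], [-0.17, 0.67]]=[[0.02,-0.09], [-0.06,0.23]]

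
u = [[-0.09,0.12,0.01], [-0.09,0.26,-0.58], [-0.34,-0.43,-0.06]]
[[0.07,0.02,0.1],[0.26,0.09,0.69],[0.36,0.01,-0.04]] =u@ [[-0.93, -0.14, -0.44], [-0.05, 0.11, 0.57], [-0.32, -0.08, -0.86]]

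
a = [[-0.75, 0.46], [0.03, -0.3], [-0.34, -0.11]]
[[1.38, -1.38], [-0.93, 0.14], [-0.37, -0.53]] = a @[[0.07, 1.65],[3.12, -0.30]]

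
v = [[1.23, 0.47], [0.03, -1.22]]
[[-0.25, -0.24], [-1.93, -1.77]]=v @ [[-0.80, -0.74],[1.56, 1.43]]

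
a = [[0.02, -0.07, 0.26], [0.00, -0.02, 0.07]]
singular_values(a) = [0.28, 0.01]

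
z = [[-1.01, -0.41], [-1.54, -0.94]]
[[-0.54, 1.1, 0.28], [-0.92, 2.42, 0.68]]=z @ [[0.4,-0.14,0.06], [0.32,-2.35,-0.82]]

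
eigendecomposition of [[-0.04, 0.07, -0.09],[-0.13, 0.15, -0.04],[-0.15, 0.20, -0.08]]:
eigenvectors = [[-0.11, 0.62, -0.71], [0.68, 0.46, -0.63], [0.73, 0.64, -0.3]]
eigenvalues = [0.13, -0.08, -0.02]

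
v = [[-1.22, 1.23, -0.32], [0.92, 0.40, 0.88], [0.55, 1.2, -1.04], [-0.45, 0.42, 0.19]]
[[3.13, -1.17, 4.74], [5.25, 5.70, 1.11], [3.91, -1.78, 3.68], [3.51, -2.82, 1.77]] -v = [[4.35, -2.40, 5.06], [4.33, 5.30, 0.23], [3.36, -2.98, 4.72], [3.96, -3.24, 1.58]]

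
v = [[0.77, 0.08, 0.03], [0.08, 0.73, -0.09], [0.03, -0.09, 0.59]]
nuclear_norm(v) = 2.09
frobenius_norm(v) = 1.23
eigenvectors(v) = [[0.26,-0.73,0.64],[-0.48,-0.67,-0.57],[-0.84,0.16,0.52]]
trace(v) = 2.09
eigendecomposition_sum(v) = [[0.04,-0.07,-0.12], [-0.07,0.12,0.21], [-0.12,0.21,0.37]] + [[0.44, 0.41, -0.09], [0.41, 0.38, -0.09], [-0.09, -0.09, 0.02]] + [[0.29, -0.26, 0.24], [-0.26, 0.23, -0.21], [0.24, -0.21, 0.2]]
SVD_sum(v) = [[0.44, 0.41, -0.09], [0.41, 0.38, -0.09], [-0.09, -0.09, 0.02]] + [[0.29, -0.26, 0.24], [-0.26, 0.23, -0.21], [0.24, -0.21, 0.20]] + [[0.04, -0.07, -0.12], [-0.07, 0.12, 0.21], [-0.12, 0.21, 0.37]]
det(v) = 0.32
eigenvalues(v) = [0.53, 0.84, 0.72]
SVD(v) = [[-0.73, 0.64, -0.26],[-0.67, -0.57, 0.48],[0.16, 0.52, 0.84]] @ diag([0.8374880025359853, 0.7235203131351775, 0.5289916843288373]) @ [[-0.73, -0.67, 0.16],[0.64, -0.57, 0.52],[-0.26, 0.48, 0.84]]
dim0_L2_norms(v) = [0.77, 0.74, 0.6]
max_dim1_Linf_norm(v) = 0.77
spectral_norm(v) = 0.84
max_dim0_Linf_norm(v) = 0.77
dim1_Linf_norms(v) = [0.77, 0.73, 0.59]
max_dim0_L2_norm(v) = 0.77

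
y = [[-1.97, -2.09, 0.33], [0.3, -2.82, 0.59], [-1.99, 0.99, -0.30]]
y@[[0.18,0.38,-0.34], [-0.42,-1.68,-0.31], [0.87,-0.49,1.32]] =[[0.81, 2.60, 1.75], [1.75, 4.56, 1.55], [-1.03, -2.27, -0.03]]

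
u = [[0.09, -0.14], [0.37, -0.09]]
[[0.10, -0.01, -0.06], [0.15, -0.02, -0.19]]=u@[[0.27, -0.05, -0.50], [-0.52, 0.01, 0.10]]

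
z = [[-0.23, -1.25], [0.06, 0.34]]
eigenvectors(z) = [[-0.99, 0.96], [0.16, -0.28]]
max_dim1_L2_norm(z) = 1.27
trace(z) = 0.11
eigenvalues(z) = [-0.02, 0.13]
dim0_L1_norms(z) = [0.29, 1.59]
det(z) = -0.00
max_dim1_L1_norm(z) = 1.48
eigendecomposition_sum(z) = [[-0.06, -0.19], [0.01, 0.03]] + [[-0.17, -1.06],[0.05, 0.31]]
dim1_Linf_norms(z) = [1.25, 0.34]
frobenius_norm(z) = 1.32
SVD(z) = [[-0.97, 0.26],[0.26, 0.97]] @ diag([1.3170398993962216, 0.0024296910074379603]) @ [[0.18, 0.98], [-0.98, 0.18]]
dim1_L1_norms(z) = [1.48, 0.4]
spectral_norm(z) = 1.32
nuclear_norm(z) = 1.32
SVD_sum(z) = [[-0.23, -1.25], [0.06, 0.34]] + [[-0.00, 0.0], [-0.00, 0.00]]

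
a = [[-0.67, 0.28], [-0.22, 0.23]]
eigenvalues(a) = [-0.6, 0.16]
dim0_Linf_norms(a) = [0.67, 0.28]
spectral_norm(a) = 0.78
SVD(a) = [[-0.92, -0.38], [-0.38, 0.92]] @ diag([0.7840154074581215, 0.11798237524425303]) @ [[0.90, -0.44], [0.44, 0.9]]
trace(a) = -0.44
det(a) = -0.09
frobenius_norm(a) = 0.79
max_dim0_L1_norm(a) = 0.89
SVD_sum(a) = [[-0.65,0.32], [-0.27,0.13]] + [[-0.02, -0.04], [0.05, 0.1]]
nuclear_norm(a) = 0.90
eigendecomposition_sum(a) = [[-0.65, 0.22], [-0.17, 0.06]] + [[-0.02, 0.06], [-0.05, 0.17]]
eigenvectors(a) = [[-0.97, -0.32],[-0.26, -0.95]]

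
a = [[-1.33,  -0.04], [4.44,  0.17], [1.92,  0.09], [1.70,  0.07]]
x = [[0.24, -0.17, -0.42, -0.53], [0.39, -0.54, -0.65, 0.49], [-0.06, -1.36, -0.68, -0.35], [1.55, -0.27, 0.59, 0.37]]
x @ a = [[-2.78,-0.11], [-3.33,-0.13], [-7.86,-0.31], [-1.50,-0.03]]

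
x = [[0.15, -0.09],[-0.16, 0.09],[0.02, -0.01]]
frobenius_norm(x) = 0.25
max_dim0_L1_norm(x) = 0.33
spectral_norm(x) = 0.25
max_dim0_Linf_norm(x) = 0.16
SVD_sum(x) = [[0.15,-0.09], [-0.16,0.09], [0.02,-0.01]] + [[-0.00, -0.00], [-0.0, -0.0], [0.0, 0.00]]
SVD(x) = [[-0.69, -0.7], [0.72, -0.62], [-0.09, 0.36]] @ diag([0.25452994043598076, 0.0038091234760930974]) @ [[-0.87, 0.50], [0.50, 0.87]]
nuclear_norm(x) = 0.26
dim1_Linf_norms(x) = [0.15, 0.16, 0.02]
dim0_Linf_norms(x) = [0.16, 0.09]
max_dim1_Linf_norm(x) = 0.16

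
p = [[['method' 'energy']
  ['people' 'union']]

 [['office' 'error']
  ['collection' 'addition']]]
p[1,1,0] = 'collection'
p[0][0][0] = 'method'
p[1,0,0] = 'office'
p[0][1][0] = 'people'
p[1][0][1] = 'error'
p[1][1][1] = 'addition'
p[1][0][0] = 'office'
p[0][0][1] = 'energy'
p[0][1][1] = 'union'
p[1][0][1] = 'error'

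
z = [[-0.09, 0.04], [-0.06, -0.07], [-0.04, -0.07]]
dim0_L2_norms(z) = [0.12, 0.11]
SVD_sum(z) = [[-0.04, -0.03],[-0.07, -0.05],[-0.06, -0.04]] + [[-0.05, 0.07], [0.01, -0.02], [0.02, -0.03]]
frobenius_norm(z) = 0.16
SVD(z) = [[-0.38, 0.92], [-0.72, -0.21], [-0.59, -0.34]] @ diag([0.12601677119185675, 0.09391364852021897]) @ [[0.80, 0.6],[-0.60, 0.8]]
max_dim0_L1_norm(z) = 0.19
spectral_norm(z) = 0.13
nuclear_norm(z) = 0.22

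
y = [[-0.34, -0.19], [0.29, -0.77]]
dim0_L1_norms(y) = [0.63, 0.96]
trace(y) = -1.11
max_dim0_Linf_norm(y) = 0.77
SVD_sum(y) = [[0.02, -0.07],[0.26, -0.78]] + [[-0.36, -0.12], [0.03, 0.01]]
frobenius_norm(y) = 0.91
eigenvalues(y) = [(-0.55+0.09j), (-0.55-0.09j)]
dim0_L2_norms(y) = [0.45, 0.79]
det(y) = 0.32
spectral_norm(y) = 0.83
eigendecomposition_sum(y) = [[(-0.17+0.68j), -0.09-0.56j], [0.14+0.85j, -0.38-0.59j]] + [[-0.17-0.68j, (-0.1+0.56j)], [(0.15-0.85j), -0.39+0.59j]]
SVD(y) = [[0.09,1.00], [1.0,-0.09]] @ diag([0.8254067316688324, 0.3839319305759501]) @ [[0.31, -0.95], [-0.95, -0.31]]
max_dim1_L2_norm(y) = 0.82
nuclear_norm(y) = 1.21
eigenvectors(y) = [[0.58+0.25j, 0.58-0.25j], [0.78+0.00j, 0.78-0.00j]]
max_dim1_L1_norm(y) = 1.06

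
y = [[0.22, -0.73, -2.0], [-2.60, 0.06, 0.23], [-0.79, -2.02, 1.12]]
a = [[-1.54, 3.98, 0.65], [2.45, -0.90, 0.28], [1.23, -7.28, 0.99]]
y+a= [[-1.32,3.25,-1.35],[-0.15,-0.84,0.51],[0.44,-9.3,2.11]]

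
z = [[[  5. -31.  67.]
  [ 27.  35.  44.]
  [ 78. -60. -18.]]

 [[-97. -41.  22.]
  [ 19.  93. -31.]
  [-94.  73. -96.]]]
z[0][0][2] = 67.0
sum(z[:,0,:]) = -75.0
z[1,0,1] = -41.0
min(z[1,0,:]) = -97.0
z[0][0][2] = 67.0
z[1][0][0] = -97.0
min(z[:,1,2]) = -31.0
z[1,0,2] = 22.0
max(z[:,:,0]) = 78.0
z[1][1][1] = 93.0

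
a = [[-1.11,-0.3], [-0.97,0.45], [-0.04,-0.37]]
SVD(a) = [[-0.74, 0.55], [-0.67, -0.61], [-0.01, 0.57]] @ diag([1.4761763453033916, 0.6518461456254243]) @ [[1.0, -0.05], [-0.05, -1.00]]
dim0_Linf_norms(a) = [1.11, 0.45]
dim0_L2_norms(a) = [1.47, 0.66]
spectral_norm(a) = 1.48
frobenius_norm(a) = 1.61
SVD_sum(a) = [[-1.09,0.06], [-0.99,0.05], [-0.02,0.0]] + [[-0.02, -0.36], [0.02, 0.4], [-0.02, -0.37]]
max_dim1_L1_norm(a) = 1.42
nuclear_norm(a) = 2.13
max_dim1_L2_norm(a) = 1.15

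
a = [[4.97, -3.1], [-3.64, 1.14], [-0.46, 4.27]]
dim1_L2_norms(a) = [5.86, 3.81, 4.29]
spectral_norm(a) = 7.46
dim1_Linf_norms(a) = [4.97, 3.64, 4.27]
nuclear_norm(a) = 10.87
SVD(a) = [[-0.78,0.21],[0.48,-0.41],[0.41,0.89]] @ diag([7.4592593323095695, 3.4152672242963047]) @ [[-0.78, 0.63], [0.63, 0.78]]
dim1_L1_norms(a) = [8.07, 4.78, 4.73]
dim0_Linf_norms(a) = [4.97, 4.27]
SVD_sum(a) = [[4.51, -3.66], [-2.75, 2.23], [-2.37, 1.92]] + [[0.46, 0.56], [-0.89, -1.09], [1.91, 2.35]]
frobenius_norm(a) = 8.20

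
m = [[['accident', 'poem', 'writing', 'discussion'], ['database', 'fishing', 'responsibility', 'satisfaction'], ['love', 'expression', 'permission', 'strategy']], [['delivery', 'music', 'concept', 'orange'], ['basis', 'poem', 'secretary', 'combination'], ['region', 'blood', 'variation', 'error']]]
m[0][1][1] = 'fishing'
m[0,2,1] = 'expression'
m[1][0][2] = 'concept'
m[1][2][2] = 'variation'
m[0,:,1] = ['poem', 'fishing', 'expression']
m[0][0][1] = 'poem'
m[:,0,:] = [['accident', 'poem', 'writing', 'discussion'], ['delivery', 'music', 'concept', 'orange']]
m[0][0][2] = 'writing'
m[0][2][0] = 'love'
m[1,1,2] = 'secretary'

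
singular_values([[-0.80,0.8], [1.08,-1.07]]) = [1.9, 0.0]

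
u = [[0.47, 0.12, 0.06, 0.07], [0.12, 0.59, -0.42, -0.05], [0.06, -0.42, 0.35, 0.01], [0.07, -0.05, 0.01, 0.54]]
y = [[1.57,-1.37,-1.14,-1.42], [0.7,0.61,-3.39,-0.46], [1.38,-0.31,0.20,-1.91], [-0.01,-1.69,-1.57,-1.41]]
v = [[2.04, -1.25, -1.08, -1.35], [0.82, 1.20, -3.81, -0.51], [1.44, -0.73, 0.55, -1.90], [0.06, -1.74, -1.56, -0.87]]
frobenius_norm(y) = 5.76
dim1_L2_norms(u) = [0.49, 0.74, 0.55, 0.55]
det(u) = -0.00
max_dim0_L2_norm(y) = 3.91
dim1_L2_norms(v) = [2.95, 4.11, 2.55, 2.49]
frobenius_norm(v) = 6.19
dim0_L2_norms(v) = [2.63, 2.56, 4.29, 2.54]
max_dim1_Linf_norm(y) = 3.39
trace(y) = 0.97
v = y + u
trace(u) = 1.95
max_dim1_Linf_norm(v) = 3.81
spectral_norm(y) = 4.64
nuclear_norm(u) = 1.95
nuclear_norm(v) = 10.72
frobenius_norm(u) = 1.18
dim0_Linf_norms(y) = [1.57, 1.69, 3.39, 1.91]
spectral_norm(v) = 4.72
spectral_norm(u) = 0.92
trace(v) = 2.92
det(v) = -20.66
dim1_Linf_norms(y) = [1.57, 3.39, 1.91, 1.69]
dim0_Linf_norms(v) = [2.04, 1.74, 3.81, 1.9]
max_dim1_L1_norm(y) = 5.5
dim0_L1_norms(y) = [3.66, 3.98, 6.3, 5.2]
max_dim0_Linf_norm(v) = 3.81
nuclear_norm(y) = 9.92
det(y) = -15.93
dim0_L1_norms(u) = [0.72, 1.18, 0.84, 0.67]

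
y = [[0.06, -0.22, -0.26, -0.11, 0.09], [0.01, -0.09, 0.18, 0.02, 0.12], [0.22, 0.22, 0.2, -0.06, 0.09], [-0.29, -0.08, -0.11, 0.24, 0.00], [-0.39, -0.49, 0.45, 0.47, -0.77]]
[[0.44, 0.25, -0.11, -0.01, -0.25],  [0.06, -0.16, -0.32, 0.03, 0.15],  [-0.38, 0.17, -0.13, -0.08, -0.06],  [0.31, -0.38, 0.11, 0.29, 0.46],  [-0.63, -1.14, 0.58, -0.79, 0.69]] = y@[[-0.83, 0.98, 0.09, -1.07, -0.36], [-0.77, 0.30, 0.58, 0.49, 0.01], [-0.73, -0.72, -0.69, -0.25, 0.34], [-0.31, -0.62, 0.44, -0.03, 1.66], [1.11, 0.0, -1.3, 1.09, 0.49]]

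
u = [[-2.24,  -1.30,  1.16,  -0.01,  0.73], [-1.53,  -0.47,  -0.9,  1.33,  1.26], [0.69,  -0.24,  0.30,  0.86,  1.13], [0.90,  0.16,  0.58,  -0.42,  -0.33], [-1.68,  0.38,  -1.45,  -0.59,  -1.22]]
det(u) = 0.00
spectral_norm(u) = 3.63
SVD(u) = [[-0.68, -0.24, -0.69, 0.08, 0.09], [-0.6, -0.19, 0.61, -0.47, 0.07], [0.03, -0.51, 0.29, 0.61, 0.54], [0.3, -0.05, -0.25, -0.58, 0.72], [-0.30, 0.8, 0.1, 0.26, 0.43]] @ diag([3.629633847396886, 2.956576371998915, 2.0978263401989836, 0.03654581711557472, 0.0018275632168684847]) @ [[0.89, 0.3, 0.1, -0.2, -0.26],[-0.31, 0.28, -0.49, -0.38, -0.66],[0.19, 0.26, -0.74, 0.53, 0.26],[0.19, -0.48, -0.43, -0.63, 0.4],[-0.19, 0.74, 0.13, -0.37, 0.52]]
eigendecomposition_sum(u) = [[-2.59+0.00j, -1.86-0.00j, 1.29+0.00j, (1.16-0j), (2.18+0j)],[-0.90+0.00j, (-0.64-0j), 0.45+0.00j, 0.40-0.00j, (0.75+0j)],[0.95-0.00j, (0.68+0j), (-0.47-0j), -0.42+0.00j, -0.80-0.00j],[(0.63-0j), (0.45+0j), (-0.31-0j), (-0.28+0j), -0.53-0.00j],[-1.57+0.00j, (-1.12-0j), 0.78+0.00j, 0.71-0.00j, (1.32+0j)]] + [[(0.23-0j), (0.8+0j), (-0.68-0j), -1.18+0.00j, -1.72-0.00j], [-0.19+0.00j, -0.68-0.00j, (0.57+0j), 0.99-0.00j, 1.45+0.00j], [(-0.26+0j), -0.90-0.00j, 0.76+0.00j, (1.32-0j), (1.92+0j)], [0.04-0.00j, (0.14+0j), (-0.12-0j), -0.21+0.00j, -0.31-0.00j], [(0.24-0j), (0.84+0j), (-0.71-0j), -1.23+0.00j, -1.79-0.00j]] + [[(0.13+0j), -0.31+0.00j, 0.59-0.00j, (-0.1+0j), 0.28-0.00j],[-0.46+0.00j, 1.09+0.00j, -2.08+0.00j, (0.36+0j), (-0.98+0j)],[-0.01+0.00j, (0.01+0j), -0.03+0.00j, 0j, (-0.01+0j)],[(0.24+0j), -0.57+0.00j, (1.08-0j), -0.19+0.00j, (0.51-0j)],[-0.36+0.00j, (0.85+0j), (-1.63+0j), 0.28+0.00j, -0.76+0.00j]] + [[-0.00-0.01j, 0.03-0.01j, (-0.02-0.04j), (0.06-0.06j), (-0-0.03j)], [(0.01+0.03j), -0.12+0.03j, 0.08+0.15j, (-0.21+0.23j), 0.02+0.12j], [0.00+0.00j, -0.02+0.01j, (0.02+0.02j), -0.02+0.04j, 0.01+0.02j], [(-0-0.02j), 0.07-0.01j, -0.03-0.09j, (0.13-0.11j), (-0-0.07j)], [(0.01+0.02j), (-0.09+0.01j), 0.05+0.12j, (-0.17+0.16j), 0.00+0.09j]] + [[(-0+0.01j), 0.03+0.01j, -0.02+0.04j, 0.06+0.06j, (-0+0.03j)], [(0.01-0.03j), (-0.12-0.03j), (0.08-0.15j), (-0.21-0.23j), (0.02-0.12j)], [-0j, -0.02-0.01j, (0.02-0.02j), (-0.02-0.04j), 0.01-0.02j], [(-0+0.02j), 0.07+0.01j, -0.03+0.09j, (0.13+0.11j), (-0+0.07j)], [(0.01-0.02j), (-0.09-0.01j), 0.05-0.12j, (-0.17-0.16j), 0.00-0.09j]]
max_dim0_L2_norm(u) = 3.39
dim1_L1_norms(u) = [5.44, 5.49, 3.22, 2.39, 5.32]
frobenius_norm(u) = 5.13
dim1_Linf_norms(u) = [2.24, 1.53, 1.13, 0.9, 1.68]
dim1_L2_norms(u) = [2.93, 2.59, 1.62, 1.21, 2.63]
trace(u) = -4.05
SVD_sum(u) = [[-2.18, -0.73, -0.26, 0.48, 0.64], [-1.95, -0.65, -0.23, 0.43, 0.57], [0.10, 0.03, 0.01, -0.02, -0.03], [0.96, 0.32, 0.11, -0.21, -0.28], [-0.98, -0.33, -0.12, 0.22, 0.29]] + [[0.22, -0.2, 0.35, 0.27, 0.47], [0.17, -0.15, 0.27, 0.21, 0.36], [0.47, -0.42, 0.74, 0.58, 0.99], [0.05, -0.04, 0.07, 0.06, 0.1], [-0.74, 0.66, -1.17, -0.91, -1.57]] + [[-0.28, -0.37, 1.07, -0.76, -0.38], [0.25, 0.33, -0.95, 0.68, 0.33], [0.12, 0.15, -0.44, 0.32, 0.16], [-0.10, -0.13, 0.39, -0.28, -0.14], [0.04, 0.06, -0.16, 0.11, 0.06]] + [[0.00, -0.0, -0.00, -0.0, 0.00], [-0.00, 0.01, 0.01, 0.01, -0.01], [0.00, -0.01, -0.01, -0.01, 0.01], [-0.0, 0.01, 0.01, 0.01, -0.01], [0.00, -0.00, -0.00, -0.01, 0.00]] + [[-0.0, 0.00, 0.00, -0.0, 0.0], [-0.0, 0.0, 0.0, -0.00, 0.0], [-0.00, 0.0, 0.00, -0.0, 0.0], [-0.00, 0.0, 0.0, -0.0, 0.0], [-0.00, 0.00, 0.00, -0.0, 0.00]]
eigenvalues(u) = [(-2.67+0j), (-1.69+0j), (0.25+0j), (0.03+0.02j), (0.03-0.02j)]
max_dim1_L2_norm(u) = 2.93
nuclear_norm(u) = 8.72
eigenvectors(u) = [[(-0.77+0j),  0.50+0.00j,  (0.2+0j),  (0.19-0j),  (0.19+0j)],[-0.27+0.00j,  (-0.42+0j),  -0.71+0.00j,  (-0.72+0j),  (-0.72-0j)],[(0.28+0j),  -0.55+0.00j,  (-0.01+0j),  (-0.1+0.03j),  -0.10-0.03j],[0.19+0.00j,  (0.09+0j),  (0.37+0j),  0.38+0.05j,  0.38-0.05j],[-0.47+0.00j,  0.52+0.00j,  (-0.56+0j),  (-0.54-0.04j),  (-0.54+0.04j)]]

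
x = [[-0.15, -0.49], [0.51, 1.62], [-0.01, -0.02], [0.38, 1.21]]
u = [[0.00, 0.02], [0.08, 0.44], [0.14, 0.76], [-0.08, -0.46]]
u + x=[[-0.15, -0.47], [0.59, 2.06], [0.13, 0.74], [0.3, 0.75]]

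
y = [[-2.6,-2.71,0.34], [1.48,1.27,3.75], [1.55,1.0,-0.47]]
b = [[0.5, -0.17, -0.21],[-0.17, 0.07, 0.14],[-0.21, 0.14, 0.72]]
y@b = [[-0.91, 0.3, 0.41], [-0.26, 0.36, 2.57], [0.7, -0.26, -0.52]]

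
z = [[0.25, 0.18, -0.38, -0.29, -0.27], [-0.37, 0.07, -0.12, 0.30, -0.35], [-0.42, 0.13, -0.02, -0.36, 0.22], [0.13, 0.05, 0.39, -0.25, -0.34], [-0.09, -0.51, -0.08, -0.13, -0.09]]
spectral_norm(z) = 0.69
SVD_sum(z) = [[0.35, 0.09, 0.01, -0.20, -0.21], [-0.18, -0.05, -0.01, 0.11, 0.11], [-0.18, -0.04, -0.01, 0.10, 0.11], [0.29, 0.07, 0.01, -0.17, -0.17], [-0.05, -0.01, -0.00, 0.03, 0.03]] + [[0.00, -0.0, -0.00, 0.02, -0.02], [0.03, -0.02, -0.07, 0.33, -0.28], [-0.03, 0.02, 0.07, -0.33, 0.28], [-0.00, 0.00, 0.0, -0.02, 0.02], [-0.00, 0.0, 0.00, -0.0, 0.00]] + [[-0.12, 0.23, -0.27, -0.08, -0.05], [-0.07, 0.14, -0.16, -0.05, -0.03], [-0.08, 0.16, -0.19, -0.05, -0.04], [0.06, -0.11, 0.13, 0.04, 0.03], [0.06, -0.10, 0.12, 0.03, 0.02]] + [[-0.03, -0.12, -0.06, -0.06, -0.04], [-0.01, -0.04, -0.02, -0.02, -0.01], [-0.01, -0.04, -0.02, -0.02, -0.01], [0.01, 0.03, 0.01, 0.01, 0.01], [-0.09, -0.4, -0.21, -0.19, -0.14]] + [[0.05, -0.01, -0.05, 0.03, 0.05], [-0.14, 0.04, 0.14, -0.07, -0.14], [-0.12, 0.03, 0.12, -0.06, -0.12], [-0.22, 0.06, 0.23, -0.11, -0.22], [-0.01, 0.0, 0.01, -0.00, -0.01]]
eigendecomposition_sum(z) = [[0.18+0.05j, (0.05-0.18j), (-0.13-0.03j), -0.1j, (-0.1+0.15j)],  [-0.08+0.13j, 0.13+0.08j, (0.05-0.09j), (0.08+0.02j), (-0.1-0.11j)],  [(-0.14-0.04j), (-0.04+0.14j), (0.1+0.03j), -0.00+0.07j, (0.08-0.11j)],  [-0.03+0.06j, 0.06+0.03j, 0.02-0.04j, (0.03+0.01j), (-0.04-0.05j)],  [0.02-0.12j, -0.13-0.02j, (-0.01+0.09j), (-0.06+0.01j), (0.11+0.05j)]] + [[(0.18-0.05j), 0.05+0.18j, (-0.13+0.03j), 0.00+0.10j, (-0.1-0.15j)],[-0.08-0.13j, (0.13-0.08j), 0.05+0.09j, 0.08-0.02j, (-0.1+0.11j)],[-0.14+0.04j, -0.04-0.14j, 0.10-0.03j, (-0-0.07j), 0.08+0.11j],[(-0.03-0.06j), (0.06-0.03j), 0.02+0.04j, 0.03-0.01j, (-0.04+0.05j)],[0.02+0.12j, -0.13+0.02j, -0.01-0.09j, (-0.06-0.01j), 0.11-0.05j]] + [[-0.03+0.08j, (0.08+0.01j), (-0.05+0.11j), (-0.11-0.07j), 0.03-0.03j], [-0.07-0.06j, -0.04+0.08j, (-0.09-0.1j), (0.12-0.08j), 0.01+0.05j], [(-0.06+0.12j), (0.12+0.03j), (-0.1+0.17j), (-0.16-0.14j), 0.06-0.04j], [(0.13+0.04j), (0.01-0.13j), 0.19+0.08j, -0.12+0.19j, -0.05-0.06j], [(-0-0.05j), (-0.04+0.01j), -0.07j, 0.07+0.01j, -0.01+0.02j]] + [[-0.03-0.08j, 0.08-0.01j, -0.05-0.11j, -0.11+0.07j, 0.03+0.03j], [-0.07+0.06j, -0.04-0.08j, -0.09+0.10j, (0.12+0.08j), (0.01-0.05j)], [-0.06-0.12j, (0.12-0.03j), -0.10-0.17j, -0.16+0.14j, 0.06+0.04j], [(0.13-0.04j), (0.01+0.13j), 0.19-0.08j, (-0.12-0.19j), -0.05+0.06j], [-0.00+0.05j, (-0.04-0.01j), 0.07j, 0.07-0.01j, -0.01-0.02j]] + [[(-0.06+0j), -0.09+0.00j, (-0.03+0j), -0.07-0.00j, (-0.14-0j)], [(-0.08+0j), -0.11+0.00j, -0.04+0.00j, (-0.09-0j), (-0.18-0j)], [(-0.02+0j), (-0.03+0j), (-0.01+0j), -0.03-0.00j, (-0.06-0j)], [-0.07+0.00j, -0.10+0.00j, -0.04+0.00j, (-0.08-0j), (-0.16-0j)], [-0.12+0.00j, -0.17+0.00j, -0.06+0.00j, (-0.14-0j), (-0.28-0j)]]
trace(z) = -0.04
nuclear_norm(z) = 2.97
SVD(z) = [[-0.67,0.04,-0.66,0.29,0.17], [0.35,0.70,-0.4,0.09,-0.47], [0.34,-0.71,-0.45,0.09,-0.4], [-0.55,-0.04,0.32,-0.06,-0.77], [0.10,-0.01,0.30,0.95,-0.02]] @ diag([0.6898709734099272, 0.6233683572041783, 0.5850101304778753, 0.5416053353907103, 0.5346183116930985]) @ [[-0.76, -0.19, -0.03, 0.44, 0.45], [0.07, -0.05, -0.16, 0.75, -0.64], [0.32, -0.59, 0.70, 0.20, 0.14], [-0.17, -0.77, -0.41, -0.36, -0.28], [0.54, -0.15, -0.56, 0.28, 0.54]]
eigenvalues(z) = [(0.55+0.22j), (0.55-0.22j), (-0.3+0.53j), (-0.3-0.53j), (-0.55+0j)]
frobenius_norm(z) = 1.34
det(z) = -0.07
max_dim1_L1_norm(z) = 1.37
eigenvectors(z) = [[-0.60+0.00j, -0.60-0.00j, (-0+0.35j), -0.00-0.35j, 0.35+0.00j],  [0.12-0.47j, (0.12+0.47j), -0.36-0.15j, -0.36+0.15j, 0.45+0.00j],  [(0.45+0j), 0.45-0.00j, (-0.09+0.57j), (-0.09-0.57j), 0.14+0.00j],  [(0.05-0.21j), 0.05+0.21j, 0.60+0.00j, (0.6-0j), 0.39+0.00j],  [(0.06+0.39j), 0.06-0.39j, -0.07-0.18j, -0.07+0.18j, 0.71+0.00j]]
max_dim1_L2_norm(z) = 0.63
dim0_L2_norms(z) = [0.63, 0.56, 0.56, 0.62, 0.61]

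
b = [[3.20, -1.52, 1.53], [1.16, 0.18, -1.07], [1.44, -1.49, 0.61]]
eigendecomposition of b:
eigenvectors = [[0.00, -0.91, -0.69], [-0.71, -0.21, -0.72], [-0.71, -0.35, 0.09]]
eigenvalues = [-0.89, 3.45, 1.43]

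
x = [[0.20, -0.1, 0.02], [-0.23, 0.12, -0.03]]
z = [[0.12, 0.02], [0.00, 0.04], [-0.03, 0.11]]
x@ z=[[0.02, 0.00], [-0.03, -0.0]]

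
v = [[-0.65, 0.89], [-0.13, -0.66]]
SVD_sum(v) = [[-0.47,0.98], [0.23,-0.49]] + [[-0.18, -0.09], [-0.36, -0.17]]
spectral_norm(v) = 1.21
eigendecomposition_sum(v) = [[(-0.32+0.17j), (0.44+0.86j)], [(-0.07-0.13j), (-0.33+0.17j)]] + [[-0.32-0.17j, (0.45-0.86j)], [(-0.07+0.13j), -0.33-0.17j]]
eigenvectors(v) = [[0.93+0.00j, (0.93-0j)],  [(-0.01+0.36j), (-0.01-0.36j)]]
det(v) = 0.54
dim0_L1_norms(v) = [0.78, 1.55]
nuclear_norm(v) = 1.66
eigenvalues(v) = [(-0.66+0.34j), (-0.66-0.34j)]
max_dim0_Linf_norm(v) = 0.89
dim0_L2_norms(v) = [0.66, 1.11]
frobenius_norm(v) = 1.29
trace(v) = -1.31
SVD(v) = [[-0.90, 0.45], [0.45, 0.90]] @ diag([1.2101684244164022, 0.45010263779000764]) @ [[0.43, -0.90], [-0.9, -0.43]]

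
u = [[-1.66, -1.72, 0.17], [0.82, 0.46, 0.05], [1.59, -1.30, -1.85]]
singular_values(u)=[2.85, 2.46, 0.25]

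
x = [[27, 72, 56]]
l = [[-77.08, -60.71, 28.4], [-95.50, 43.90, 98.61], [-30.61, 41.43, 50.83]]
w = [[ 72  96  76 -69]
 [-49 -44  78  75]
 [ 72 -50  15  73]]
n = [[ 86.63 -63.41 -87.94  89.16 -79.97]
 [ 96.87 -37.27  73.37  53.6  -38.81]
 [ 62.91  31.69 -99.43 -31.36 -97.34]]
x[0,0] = 27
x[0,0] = 27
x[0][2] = 56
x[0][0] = 27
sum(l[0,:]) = -109.38999999999999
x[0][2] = 56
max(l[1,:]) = 98.61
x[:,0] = [27]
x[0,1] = 72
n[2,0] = 62.91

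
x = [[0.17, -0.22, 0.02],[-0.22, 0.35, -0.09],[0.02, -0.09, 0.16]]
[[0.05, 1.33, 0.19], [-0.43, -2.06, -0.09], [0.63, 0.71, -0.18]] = x @ [[-3.52, 3.56, 3.64], [-2.71, -3.07, 1.89], [2.84, 2.26, -0.50]]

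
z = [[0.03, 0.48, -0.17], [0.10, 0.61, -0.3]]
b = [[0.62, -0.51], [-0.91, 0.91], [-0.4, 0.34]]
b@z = [[-0.03, -0.01, 0.05], [0.06, 0.12, -0.12], [0.02, 0.02, -0.03]]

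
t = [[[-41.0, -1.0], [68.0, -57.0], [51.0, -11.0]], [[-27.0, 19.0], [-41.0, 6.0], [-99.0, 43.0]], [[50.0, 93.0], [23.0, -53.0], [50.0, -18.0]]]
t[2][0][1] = 93.0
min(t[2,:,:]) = -53.0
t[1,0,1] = 19.0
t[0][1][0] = 68.0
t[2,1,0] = 23.0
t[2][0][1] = 93.0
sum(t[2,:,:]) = 145.0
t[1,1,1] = 6.0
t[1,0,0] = -27.0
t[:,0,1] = [-1.0, 19.0, 93.0]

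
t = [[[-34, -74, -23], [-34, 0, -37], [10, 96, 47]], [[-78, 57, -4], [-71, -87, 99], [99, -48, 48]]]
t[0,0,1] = -74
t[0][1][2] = -37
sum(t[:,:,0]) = -108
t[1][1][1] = -87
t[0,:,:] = [[-34, -74, -23], [-34, 0, -37], [10, 96, 47]]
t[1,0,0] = -78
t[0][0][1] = -74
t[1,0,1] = 57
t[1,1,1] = -87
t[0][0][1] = -74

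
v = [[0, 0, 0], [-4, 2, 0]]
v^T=[[0, -4], [0, 2], [0, 0]]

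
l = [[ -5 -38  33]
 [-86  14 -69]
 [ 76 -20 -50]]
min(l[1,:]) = -86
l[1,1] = 14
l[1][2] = -69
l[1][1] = 14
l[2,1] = -20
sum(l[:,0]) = -15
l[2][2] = -50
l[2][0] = 76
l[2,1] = -20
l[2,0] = 76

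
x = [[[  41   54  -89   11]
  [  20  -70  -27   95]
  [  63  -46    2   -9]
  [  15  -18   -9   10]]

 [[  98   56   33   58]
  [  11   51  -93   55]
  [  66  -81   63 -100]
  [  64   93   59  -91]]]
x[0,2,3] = -9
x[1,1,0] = 11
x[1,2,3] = -100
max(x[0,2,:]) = 63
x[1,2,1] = -81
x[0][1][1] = -70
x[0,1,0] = 20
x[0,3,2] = -9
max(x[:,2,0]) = 66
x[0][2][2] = 2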